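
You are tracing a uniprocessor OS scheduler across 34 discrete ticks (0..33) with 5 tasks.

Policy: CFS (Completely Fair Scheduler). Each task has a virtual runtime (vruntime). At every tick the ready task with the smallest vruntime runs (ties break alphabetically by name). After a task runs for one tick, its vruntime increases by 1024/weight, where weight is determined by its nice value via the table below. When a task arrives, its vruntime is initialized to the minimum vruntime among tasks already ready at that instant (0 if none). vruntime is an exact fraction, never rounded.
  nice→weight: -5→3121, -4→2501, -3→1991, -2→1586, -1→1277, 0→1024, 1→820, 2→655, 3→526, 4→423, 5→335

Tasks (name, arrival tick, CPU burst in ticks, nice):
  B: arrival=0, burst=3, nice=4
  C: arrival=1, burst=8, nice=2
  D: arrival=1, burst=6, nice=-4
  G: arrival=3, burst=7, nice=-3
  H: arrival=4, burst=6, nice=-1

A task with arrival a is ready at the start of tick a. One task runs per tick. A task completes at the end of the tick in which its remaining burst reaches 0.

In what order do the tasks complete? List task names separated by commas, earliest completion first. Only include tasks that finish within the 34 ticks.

completion order = D, B, G, H, C

t=0: vr[B=0] → run B
t=1: vr[B=1024/423 C=1024/423 D=1024/423] → run B
t=2: vr[B=2048/423 C=1024/423 D=1024/423] → run C
t=3: vr[B=2048/423 C=1103872/277065 D=1024/423 G=1024/423] → run D
t=4: vr[B=2048/423 C=1103872/277065 D=2994176/1057923 G=1024/423 H=1024/423] → run G
t=5: vr[B=2048/423 C=1103872/277065 D=2994176/1057923 G=2471936/842193 H=1024/423] → run H
t=6: vr[B=2048/423 C=1103872/277065 D=2994176/1057923 G=2471936/842193 H=1740800/540171] → run D
t=7: vr[B=2048/423 C=1103872/277065 D=3427328/1057923 G=2471936/842193 H=1740800/540171] → run G
t=8: vr[B=2048/423 C=1103872/277065 D=3427328/1057923 G=2905088/842193 H=1740800/540171] → run H
t=9: vr[B=2048/423 C=1103872/277065 D=3427328/1057923 G=2905088/842193 H=2173952/540171] → run D
t=10: vr[B=2048/423 C=1103872/277065 D=3860480/1057923 G=2905088/842193 H=2173952/540171] → run G
t=11: vr[B=2048/423 C=1103872/277065 D=3860480/1057923 G=3338240/842193 H=2173952/540171] → run D
t=12: vr[B=2048/423 C=1103872/277065 D=4293632/1057923 G=3338240/842193 H=2173952/540171] → run G
t=13: vr[B=2048/423 C=1103872/277065 D=4293632/1057923 G=3771392/842193 H=2173952/540171] → run C
t=14: vr[B=2048/423 C=1537024/277065 D=4293632/1057923 G=3771392/842193 H=2173952/540171] → run H
t=15: vr[B=2048/423 C=1537024/277065 D=4293632/1057923 G=3771392/842193 H=2607104/540171] → run D
t=16: vr[B=2048/423 C=1537024/277065 D=4726784/1057923 G=3771392/842193 H=2607104/540171] → run D
t=17: vr[B=2048/423 C=1537024/277065 G=3771392/842193 H=2607104/540171] → run G
t=18: vr[B=2048/423 C=1537024/277065 G=4204544/842193 H=2607104/540171] → run H
t=19: vr[B=2048/423 C=1537024/277065 G=4204544/842193 H=3040256/540171] → run B
t=20: vr[C=1537024/277065 G=4204544/842193 H=3040256/540171] → run G
t=21: vr[C=1537024/277065 G=4637696/842193 H=3040256/540171] → run G
t=22: vr[C=1537024/277065 H=3040256/540171] → run C
t=23: vr[C=1970176/277065 H=3040256/540171] → run H
t=24: vr[C=1970176/277065 H=3473408/540171] → run H
t=25: vr[C=1970176/277065] → run C
t=26: vr[C=2403328/277065] → run C
t=27: vr[C=567296/55413] → run C
t=28: vr[C=3269632/277065] → run C
t=29: vr[C=3702784/277065] → run C
t=30: (idle)
t=31: (idle)
t=32: (idle)
t=33: (idle)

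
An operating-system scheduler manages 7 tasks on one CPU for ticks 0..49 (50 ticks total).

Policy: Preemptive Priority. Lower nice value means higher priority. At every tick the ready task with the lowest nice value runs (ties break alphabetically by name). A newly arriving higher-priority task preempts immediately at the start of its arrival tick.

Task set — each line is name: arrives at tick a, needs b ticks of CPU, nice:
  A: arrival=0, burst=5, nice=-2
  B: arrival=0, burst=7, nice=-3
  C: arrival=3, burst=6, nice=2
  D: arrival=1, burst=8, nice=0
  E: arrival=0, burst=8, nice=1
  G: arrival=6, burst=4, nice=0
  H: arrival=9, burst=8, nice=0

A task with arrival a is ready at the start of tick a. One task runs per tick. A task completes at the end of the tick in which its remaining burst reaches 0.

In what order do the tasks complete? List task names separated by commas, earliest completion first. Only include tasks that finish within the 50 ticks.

completion order = B, A, D, G, H, E, C

t=0: ready={A,B,E} → run B
t=1: ready={A,B,D,E} → run B
t=2: ready={A,B,D,E} → run B
t=3: ready={A,B,C,D,E} → run B
t=4: ready={A,B,C,D,E} → run B
t=5: ready={A,B,C,D,E} → run B
t=6: ready={A,B,C,D,E,G} → run B
t=7: ready={A,C,D,E,G} → run A
t=8: ready={A,C,D,E,G} → run A
t=9: ready={A,C,D,E,G,H} → run A
t=10: ready={A,C,D,E,G,H} → run A
t=11: ready={A,C,D,E,G,H} → run A
t=12: ready={C,D,E,G,H} → run D
t=13: ready={C,D,E,G,H} → run D
t=14: ready={C,D,E,G,H} → run D
t=15: ready={C,D,E,G,H} → run D
t=16: ready={C,D,E,G,H} → run D
t=17: ready={C,D,E,G,H} → run D
t=18: ready={C,D,E,G,H} → run D
t=19: ready={C,D,E,G,H} → run D
t=20: ready={C,E,G,H} → run G
t=21: ready={C,E,G,H} → run G
t=22: ready={C,E,G,H} → run G
t=23: ready={C,E,G,H} → run G
t=24: ready={C,E,H} → run H
t=25: ready={C,E,H} → run H
t=26: ready={C,E,H} → run H
t=27: ready={C,E,H} → run H
t=28: ready={C,E,H} → run H
t=29: ready={C,E,H} → run H
t=30: ready={C,E,H} → run H
t=31: ready={C,E,H} → run H
t=32: ready={C,E} → run E
t=33: ready={C,E} → run E
t=34: ready={C,E} → run E
t=35: ready={C,E} → run E
t=36: ready={C,E} → run E
t=37: ready={C,E} → run E
t=38: ready={C,E} → run E
t=39: ready={C,E} → run E
t=40: ready={C} → run C
t=41: ready={C} → run C
t=42: ready={C} → run C
t=43: ready={C} → run C
t=44: ready={C} → run C
t=45: ready={C} → run C
t=46: (idle)
t=47: (idle)
t=48: (idle)
t=49: (idle)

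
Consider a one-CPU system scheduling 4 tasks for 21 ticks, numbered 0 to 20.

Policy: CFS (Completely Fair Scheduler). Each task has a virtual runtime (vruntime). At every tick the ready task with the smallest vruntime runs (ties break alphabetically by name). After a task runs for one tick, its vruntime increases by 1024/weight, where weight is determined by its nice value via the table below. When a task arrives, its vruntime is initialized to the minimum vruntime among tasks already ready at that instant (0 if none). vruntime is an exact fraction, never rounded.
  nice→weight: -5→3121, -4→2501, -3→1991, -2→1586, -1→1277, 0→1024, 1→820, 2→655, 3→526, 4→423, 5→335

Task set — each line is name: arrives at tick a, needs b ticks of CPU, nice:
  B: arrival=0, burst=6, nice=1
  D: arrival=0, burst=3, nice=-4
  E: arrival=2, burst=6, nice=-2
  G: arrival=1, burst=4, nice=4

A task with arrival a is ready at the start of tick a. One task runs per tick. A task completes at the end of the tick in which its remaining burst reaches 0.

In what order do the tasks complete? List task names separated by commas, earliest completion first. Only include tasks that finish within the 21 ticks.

completion order = D, E, B, G

t=0: vr[B=0 D=0] → run B
t=1: vr[B=256/205 D=0 G=0] → run D
t=2: vr[B=256/205 D=1024/2501 E=0 G=0] → run E
t=3: vr[B=256/205 D=1024/2501 E=512/793 G=0] → run G
t=4: vr[B=256/205 D=1024/2501 E=512/793 G=1024/423] → run D
t=5: vr[B=256/205 D=2048/2501 E=512/793 G=1024/423] → run E
t=6: vr[B=256/205 D=2048/2501 E=1024/793 G=1024/423] → run D
t=7: vr[B=256/205 E=1024/793 G=1024/423] → run B
t=8: vr[B=512/205 E=1024/793 G=1024/423] → run E
t=9: vr[B=512/205 E=1536/793 G=1024/423] → run E
t=10: vr[B=512/205 E=2048/793 G=1024/423] → run G
t=11: vr[B=512/205 E=2048/793 G=2048/423] → run B
t=12: vr[B=768/205 E=2048/793 G=2048/423] → run E
t=13: vr[B=768/205 E=2560/793 G=2048/423] → run E
t=14: vr[B=768/205 G=2048/423] → run B
t=15: vr[B=1024/205 G=2048/423] → run G
t=16: vr[B=1024/205 G=1024/141] → run B
t=17: vr[B=256/41 G=1024/141] → run B
t=18: vr[G=1024/141] → run G
t=19: (idle)
t=20: (idle)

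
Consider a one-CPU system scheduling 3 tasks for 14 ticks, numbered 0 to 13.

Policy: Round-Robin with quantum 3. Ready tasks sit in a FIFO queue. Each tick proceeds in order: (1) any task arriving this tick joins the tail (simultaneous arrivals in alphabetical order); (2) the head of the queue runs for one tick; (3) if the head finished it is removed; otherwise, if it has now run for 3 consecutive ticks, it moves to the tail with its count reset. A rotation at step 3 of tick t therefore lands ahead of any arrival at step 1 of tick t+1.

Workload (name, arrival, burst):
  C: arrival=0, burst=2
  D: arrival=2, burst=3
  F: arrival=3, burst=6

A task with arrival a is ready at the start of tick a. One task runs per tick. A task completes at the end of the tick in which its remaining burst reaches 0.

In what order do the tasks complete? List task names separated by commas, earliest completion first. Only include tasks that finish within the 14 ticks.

completion order = C, D, F

t=0: queue=[C] q_used=0 → run C
t=1: queue=[C] q_used=1 → run C
t=2: queue=[D] q_used=0 → run D
t=3: queue=[D,F] q_used=1 → run D
t=4: queue=[D,F] q_used=2 → run D
t=5: queue=[F] q_used=0 → run F
t=6: queue=[F] q_used=1 → run F
t=7: queue=[F] q_used=2 → run F
t=8: queue=[F] q_used=0 → run F
t=9: queue=[F] q_used=1 → run F
t=10: queue=[F] q_used=2 → run F
t=11: (idle)
t=12: (idle)
t=13: (idle)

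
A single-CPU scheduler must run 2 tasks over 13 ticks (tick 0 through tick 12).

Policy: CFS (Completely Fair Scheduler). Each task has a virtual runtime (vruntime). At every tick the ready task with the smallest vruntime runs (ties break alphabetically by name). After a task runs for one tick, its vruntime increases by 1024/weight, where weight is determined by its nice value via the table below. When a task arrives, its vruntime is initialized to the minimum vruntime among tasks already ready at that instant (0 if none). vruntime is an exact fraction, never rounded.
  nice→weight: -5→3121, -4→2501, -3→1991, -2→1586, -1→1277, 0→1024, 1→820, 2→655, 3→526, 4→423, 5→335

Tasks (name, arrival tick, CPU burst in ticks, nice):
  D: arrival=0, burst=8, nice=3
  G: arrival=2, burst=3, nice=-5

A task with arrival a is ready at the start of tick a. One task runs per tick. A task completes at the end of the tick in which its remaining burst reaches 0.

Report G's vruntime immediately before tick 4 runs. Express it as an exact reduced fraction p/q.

vruntime(G, start of tick 4) = 3465216/820823

t=0: vr[D=0] → run D
t=1: vr[D=512/263] → run D
t=2: vr[D=1024/263 G=1024/263] → run D
t=3: vr[D=1536/263 G=1024/263] → run G
t=4: vr[D=1536/263 G=3465216/820823] → run G
t=5: vr[D=1536/263 G=3734528/820823] → run G
t=6: vr[D=1536/263] → run D
t=7: vr[D=2048/263] → run D
t=8: vr[D=2560/263] → run D
t=9: vr[D=3072/263] → run D
t=10: vr[D=3584/263] → run D
t=11: (idle)
t=12: (idle)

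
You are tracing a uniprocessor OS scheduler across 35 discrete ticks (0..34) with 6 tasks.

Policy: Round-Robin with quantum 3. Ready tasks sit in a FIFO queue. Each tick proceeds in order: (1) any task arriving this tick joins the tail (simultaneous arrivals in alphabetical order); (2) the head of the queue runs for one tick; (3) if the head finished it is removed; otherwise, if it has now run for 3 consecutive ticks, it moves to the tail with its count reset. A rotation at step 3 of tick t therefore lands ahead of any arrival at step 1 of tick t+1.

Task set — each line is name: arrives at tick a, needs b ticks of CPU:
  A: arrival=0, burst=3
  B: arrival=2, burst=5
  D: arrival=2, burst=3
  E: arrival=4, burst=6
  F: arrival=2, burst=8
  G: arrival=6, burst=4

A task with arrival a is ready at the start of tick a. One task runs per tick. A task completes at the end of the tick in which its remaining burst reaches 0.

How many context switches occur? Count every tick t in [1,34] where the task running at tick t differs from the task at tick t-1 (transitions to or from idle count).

context switches = 11

t=0: queue=[A] q_used=0 → run A
t=1: queue=[A] q_used=1 → run A
t=2: queue=[A,B,D,F] q_used=2 → run A
t=3: queue=[B,D,F] q_used=0 → run B
t=4: queue=[B,D,F,E] q_used=1 → run B
t=5: queue=[B,D,F,E] q_used=2 → run B
t=6: queue=[D,F,E,B,G] q_used=0 → run D
t=7: queue=[D,F,E,B,G] q_used=1 → run D
t=8: queue=[D,F,E,B,G] q_used=2 → run D
t=9: queue=[F,E,B,G] q_used=0 → run F
t=10: queue=[F,E,B,G] q_used=1 → run F
t=11: queue=[F,E,B,G] q_used=2 → run F
t=12: queue=[E,B,G,F] q_used=0 → run E
t=13: queue=[E,B,G,F] q_used=1 → run E
t=14: queue=[E,B,G,F] q_used=2 → run E
t=15: queue=[B,G,F,E] q_used=0 → run B
t=16: queue=[B,G,F,E] q_used=1 → run B
t=17: queue=[G,F,E] q_used=0 → run G
t=18: queue=[G,F,E] q_used=1 → run G
t=19: queue=[G,F,E] q_used=2 → run G
t=20: queue=[F,E,G] q_used=0 → run F
t=21: queue=[F,E,G] q_used=1 → run F
t=22: queue=[F,E,G] q_used=2 → run F
t=23: queue=[E,G,F] q_used=0 → run E
t=24: queue=[E,G,F] q_used=1 → run E
t=25: queue=[E,G,F] q_used=2 → run E
t=26: queue=[G,F] q_used=0 → run G
t=27: queue=[F] q_used=0 → run F
t=28: queue=[F] q_used=1 → run F
t=29: (idle)
t=30: (idle)
t=31: (idle)
t=32: (idle)
t=33: (idle)
t=34: (idle)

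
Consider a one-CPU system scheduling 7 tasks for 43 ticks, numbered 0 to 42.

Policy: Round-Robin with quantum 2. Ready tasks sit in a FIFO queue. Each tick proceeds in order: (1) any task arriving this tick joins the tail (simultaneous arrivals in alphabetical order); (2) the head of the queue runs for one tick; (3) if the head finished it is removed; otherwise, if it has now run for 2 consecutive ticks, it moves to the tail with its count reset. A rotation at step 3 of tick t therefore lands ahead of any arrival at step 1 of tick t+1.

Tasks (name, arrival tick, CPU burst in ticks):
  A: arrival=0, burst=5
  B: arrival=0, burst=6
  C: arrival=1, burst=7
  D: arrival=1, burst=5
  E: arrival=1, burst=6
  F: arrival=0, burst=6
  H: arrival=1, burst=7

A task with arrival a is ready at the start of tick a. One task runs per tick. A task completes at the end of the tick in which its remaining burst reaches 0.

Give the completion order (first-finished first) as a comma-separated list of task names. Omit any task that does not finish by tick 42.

t=0: queue=[A,B,F] q_used=0 → run A
t=1: queue=[A,B,F,C,D,E,H] q_used=1 → run A
t=2: queue=[B,F,C,D,E,H,A] q_used=0 → run B
t=3: queue=[B,F,C,D,E,H,A] q_used=1 → run B
t=4: queue=[F,C,D,E,H,A,B] q_used=0 → run F
t=5: queue=[F,C,D,E,H,A,B] q_used=1 → run F
t=6: queue=[C,D,E,H,A,B,F] q_used=0 → run C
t=7: queue=[C,D,E,H,A,B,F] q_used=1 → run C
t=8: queue=[D,E,H,A,B,F,C] q_used=0 → run D
t=9: queue=[D,E,H,A,B,F,C] q_used=1 → run D
t=10: queue=[E,H,A,B,F,C,D] q_used=0 → run E
t=11: queue=[E,H,A,B,F,C,D] q_used=1 → run E
t=12: queue=[H,A,B,F,C,D,E] q_used=0 → run H
t=13: queue=[H,A,B,F,C,D,E] q_used=1 → run H
t=14: queue=[A,B,F,C,D,E,H] q_used=0 → run A
t=15: queue=[A,B,F,C,D,E,H] q_used=1 → run A
t=16: queue=[B,F,C,D,E,H,A] q_used=0 → run B
t=17: queue=[B,F,C,D,E,H,A] q_used=1 → run B
t=18: queue=[F,C,D,E,H,A,B] q_used=0 → run F
t=19: queue=[F,C,D,E,H,A,B] q_used=1 → run F
t=20: queue=[C,D,E,H,A,B,F] q_used=0 → run C
t=21: queue=[C,D,E,H,A,B,F] q_used=1 → run C
t=22: queue=[D,E,H,A,B,F,C] q_used=0 → run D
t=23: queue=[D,E,H,A,B,F,C] q_used=1 → run D
t=24: queue=[E,H,A,B,F,C,D] q_used=0 → run E
t=25: queue=[E,H,A,B,F,C,D] q_used=1 → run E
t=26: queue=[H,A,B,F,C,D,E] q_used=0 → run H
t=27: queue=[H,A,B,F,C,D,E] q_used=1 → run H
t=28: queue=[A,B,F,C,D,E,H] q_used=0 → run A
t=29: queue=[B,F,C,D,E,H] q_used=0 → run B
t=30: queue=[B,F,C,D,E,H] q_used=1 → run B
t=31: queue=[F,C,D,E,H] q_used=0 → run F
t=32: queue=[F,C,D,E,H] q_used=1 → run F
t=33: queue=[C,D,E,H] q_used=0 → run C
t=34: queue=[C,D,E,H] q_used=1 → run C
t=35: queue=[D,E,H,C] q_used=0 → run D
t=36: queue=[E,H,C] q_used=0 → run E
t=37: queue=[E,H,C] q_used=1 → run E
t=38: queue=[H,C] q_used=0 → run H
t=39: queue=[H,C] q_used=1 → run H
t=40: queue=[C,H] q_used=0 → run C
t=41: queue=[H] q_used=0 → run H
t=42: (idle)

completion order = A, B, F, D, E, C, H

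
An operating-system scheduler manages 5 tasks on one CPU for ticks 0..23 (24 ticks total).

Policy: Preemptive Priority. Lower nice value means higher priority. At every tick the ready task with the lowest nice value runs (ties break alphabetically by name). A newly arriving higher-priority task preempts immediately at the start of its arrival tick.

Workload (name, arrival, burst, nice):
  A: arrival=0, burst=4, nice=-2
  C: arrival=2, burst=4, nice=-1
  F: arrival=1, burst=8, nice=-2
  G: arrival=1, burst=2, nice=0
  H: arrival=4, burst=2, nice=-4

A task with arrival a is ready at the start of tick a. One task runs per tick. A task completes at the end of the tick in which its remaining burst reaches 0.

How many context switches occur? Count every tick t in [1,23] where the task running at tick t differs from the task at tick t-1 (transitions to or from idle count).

t=0: ready={A} → run A
t=1: ready={A,F,G} → run A
t=2: ready={A,C,F,G} → run A
t=3: ready={A,C,F,G} → run A
t=4: ready={C,F,G,H} → run H
t=5: ready={C,F,G,H} → run H
t=6: ready={C,F,G} → run F
t=7: ready={C,F,G} → run F
t=8: ready={C,F,G} → run F
t=9: ready={C,F,G} → run F
t=10: ready={C,F,G} → run F
t=11: ready={C,F,G} → run F
t=12: ready={C,F,G} → run F
t=13: ready={C,F,G} → run F
t=14: ready={C,G} → run C
t=15: ready={C,G} → run C
t=16: ready={C,G} → run C
t=17: ready={C,G} → run C
t=18: ready={G} → run G
t=19: ready={G} → run G
t=20: (idle)
t=21: (idle)
t=22: (idle)
t=23: (idle)

context switches = 5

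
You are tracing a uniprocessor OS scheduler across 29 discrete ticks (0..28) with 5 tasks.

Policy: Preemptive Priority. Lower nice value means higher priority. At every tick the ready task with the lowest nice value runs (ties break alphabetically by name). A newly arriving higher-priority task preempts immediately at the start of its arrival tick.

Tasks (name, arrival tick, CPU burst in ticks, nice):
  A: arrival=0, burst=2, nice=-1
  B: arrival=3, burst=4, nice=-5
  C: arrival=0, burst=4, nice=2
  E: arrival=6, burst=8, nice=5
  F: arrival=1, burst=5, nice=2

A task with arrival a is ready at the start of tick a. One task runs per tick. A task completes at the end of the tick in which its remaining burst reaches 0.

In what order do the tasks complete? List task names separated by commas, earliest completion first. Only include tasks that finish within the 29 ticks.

completion order = A, B, C, F, E

t=0: ready={A,C} → run A
t=1: ready={A,C,F} → run A
t=2: ready={C,F} → run C
t=3: ready={B,C,F} → run B
t=4: ready={B,C,F} → run B
t=5: ready={B,C,F} → run B
t=6: ready={B,C,E,F} → run B
t=7: ready={C,E,F} → run C
t=8: ready={C,E,F} → run C
t=9: ready={C,E,F} → run C
t=10: ready={E,F} → run F
t=11: ready={E,F} → run F
t=12: ready={E,F} → run F
t=13: ready={E,F} → run F
t=14: ready={E,F} → run F
t=15: ready={E} → run E
t=16: ready={E} → run E
t=17: ready={E} → run E
t=18: ready={E} → run E
t=19: ready={E} → run E
t=20: ready={E} → run E
t=21: ready={E} → run E
t=22: ready={E} → run E
t=23: (idle)
t=24: (idle)
t=25: (idle)
t=26: (idle)
t=27: (idle)
t=28: (idle)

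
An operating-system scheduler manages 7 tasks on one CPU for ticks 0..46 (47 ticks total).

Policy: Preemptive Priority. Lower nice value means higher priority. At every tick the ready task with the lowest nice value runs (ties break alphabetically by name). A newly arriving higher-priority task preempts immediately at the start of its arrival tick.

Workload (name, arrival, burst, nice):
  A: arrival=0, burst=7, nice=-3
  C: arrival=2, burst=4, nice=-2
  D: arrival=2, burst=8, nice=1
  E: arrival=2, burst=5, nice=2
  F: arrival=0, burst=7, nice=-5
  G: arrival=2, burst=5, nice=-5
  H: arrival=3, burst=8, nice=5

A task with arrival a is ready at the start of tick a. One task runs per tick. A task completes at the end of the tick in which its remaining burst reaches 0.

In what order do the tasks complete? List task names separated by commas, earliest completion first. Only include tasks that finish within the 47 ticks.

t=0: ready={A,F} → run F
t=1: ready={A,F} → run F
t=2: ready={A,C,D,E,F,G} → run F
t=3: ready={A,C,D,E,F,G,H} → run F
t=4: ready={A,C,D,E,F,G,H} → run F
t=5: ready={A,C,D,E,F,G,H} → run F
t=6: ready={A,C,D,E,F,G,H} → run F
t=7: ready={A,C,D,E,G,H} → run G
t=8: ready={A,C,D,E,G,H} → run G
t=9: ready={A,C,D,E,G,H} → run G
t=10: ready={A,C,D,E,G,H} → run G
t=11: ready={A,C,D,E,G,H} → run G
t=12: ready={A,C,D,E,H} → run A
t=13: ready={A,C,D,E,H} → run A
t=14: ready={A,C,D,E,H} → run A
t=15: ready={A,C,D,E,H} → run A
t=16: ready={A,C,D,E,H} → run A
t=17: ready={A,C,D,E,H} → run A
t=18: ready={A,C,D,E,H} → run A
t=19: ready={C,D,E,H} → run C
t=20: ready={C,D,E,H} → run C
t=21: ready={C,D,E,H} → run C
t=22: ready={C,D,E,H} → run C
t=23: ready={D,E,H} → run D
t=24: ready={D,E,H} → run D
t=25: ready={D,E,H} → run D
t=26: ready={D,E,H} → run D
t=27: ready={D,E,H} → run D
t=28: ready={D,E,H} → run D
t=29: ready={D,E,H} → run D
t=30: ready={D,E,H} → run D
t=31: ready={E,H} → run E
t=32: ready={E,H} → run E
t=33: ready={E,H} → run E
t=34: ready={E,H} → run E
t=35: ready={E,H} → run E
t=36: ready={H} → run H
t=37: ready={H} → run H
t=38: ready={H} → run H
t=39: ready={H} → run H
t=40: ready={H} → run H
t=41: ready={H} → run H
t=42: ready={H} → run H
t=43: ready={H} → run H
t=44: (idle)
t=45: (idle)
t=46: (idle)

completion order = F, G, A, C, D, E, H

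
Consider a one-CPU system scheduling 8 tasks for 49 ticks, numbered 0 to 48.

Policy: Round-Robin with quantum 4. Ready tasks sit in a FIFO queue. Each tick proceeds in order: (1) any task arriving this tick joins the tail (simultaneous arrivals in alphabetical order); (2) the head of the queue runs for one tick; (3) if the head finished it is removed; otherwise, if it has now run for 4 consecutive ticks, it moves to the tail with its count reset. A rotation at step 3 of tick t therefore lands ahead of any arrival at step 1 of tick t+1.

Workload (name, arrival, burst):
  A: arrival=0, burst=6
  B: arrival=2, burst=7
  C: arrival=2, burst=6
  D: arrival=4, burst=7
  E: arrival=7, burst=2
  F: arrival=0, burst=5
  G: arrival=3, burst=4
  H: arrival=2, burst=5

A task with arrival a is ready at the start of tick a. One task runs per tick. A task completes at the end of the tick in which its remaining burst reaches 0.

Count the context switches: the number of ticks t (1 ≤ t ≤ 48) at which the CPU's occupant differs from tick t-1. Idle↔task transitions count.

t=0: queue=[A,F] q_used=0 → run A
t=1: queue=[A,F] q_used=1 → run A
t=2: queue=[A,F,B,C,H] q_used=2 → run A
t=3: queue=[A,F,B,C,H,G] q_used=3 → run A
t=4: queue=[F,B,C,H,G,A,D] q_used=0 → run F
t=5: queue=[F,B,C,H,G,A,D] q_used=1 → run F
t=6: queue=[F,B,C,H,G,A,D] q_used=2 → run F
t=7: queue=[F,B,C,H,G,A,D,E] q_used=3 → run F
t=8: queue=[B,C,H,G,A,D,E,F] q_used=0 → run B
t=9: queue=[B,C,H,G,A,D,E,F] q_used=1 → run B
t=10: queue=[B,C,H,G,A,D,E,F] q_used=2 → run B
t=11: queue=[B,C,H,G,A,D,E,F] q_used=3 → run B
t=12: queue=[C,H,G,A,D,E,F,B] q_used=0 → run C
t=13: queue=[C,H,G,A,D,E,F,B] q_used=1 → run C
t=14: queue=[C,H,G,A,D,E,F,B] q_used=2 → run C
t=15: queue=[C,H,G,A,D,E,F,B] q_used=3 → run C
t=16: queue=[H,G,A,D,E,F,B,C] q_used=0 → run H
t=17: queue=[H,G,A,D,E,F,B,C] q_used=1 → run H
t=18: queue=[H,G,A,D,E,F,B,C] q_used=2 → run H
t=19: queue=[H,G,A,D,E,F,B,C] q_used=3 → run H
t=20: queue=[G,A,D,E,F,B,C,H] q_used=0 → run G
t=21: queue=[G,A,D,E,F,B,C,H] q_used=1 → run G
t=22: queue=[G,A,D,E,F,B,C,H] q_used=2 → run G
t=23: queue=[G,A,D,E,F,B,C,H] q_used=3 → run G
t=24: queue=[A,D,E,F,B,C,H] q_used=0 → run A
t=25: queue=[A,D,E,F,B,C,H] q_used=1 → run A
t=26: queue=[D,E,F,B,C,H] q_used=0 → run D
t=27: queue=[D,E,F,B,C,H] q_used=1 → run D
t=28: queue=[D,E,F,B,C,H] q_used=2 → run D
t=29: queue=[D,E,F,B,C,H] q_used=3 → run D
t=30: queue=[E,F,B,C,H,D] q_used=0 → run E
t=31: queue=[E,F,B,C,H,D] q_used=1 → run E
t=32: queue=[F,B,C,H,D] q_used=0 → run F
t=33: queue=[B,C,H,D] q_used=0 → run B
t=34: queue=[B,C,H,D] q_used=1 → run B
t=35: queue=[B,C,H,D] q_used=2 → run B
t=36: queue=[C,H,D] q_used=0 → run C
t=37: queue=[C,H,D] q_used=1 → run C
t=38: queue=[H,D] q_used=0 → run H
t=39: queue=[D] q_used=0 → run D
t=40: queue=[D] q_used=1 → run D
t=41: queue=[D] q_used=2 → run D
t=42: (idle)
t=43: (idle)
t=44: (idle)
t=45: (idle)
t=46: (idle)
t=47: (idle)
t=48: (idle)

context switches = 14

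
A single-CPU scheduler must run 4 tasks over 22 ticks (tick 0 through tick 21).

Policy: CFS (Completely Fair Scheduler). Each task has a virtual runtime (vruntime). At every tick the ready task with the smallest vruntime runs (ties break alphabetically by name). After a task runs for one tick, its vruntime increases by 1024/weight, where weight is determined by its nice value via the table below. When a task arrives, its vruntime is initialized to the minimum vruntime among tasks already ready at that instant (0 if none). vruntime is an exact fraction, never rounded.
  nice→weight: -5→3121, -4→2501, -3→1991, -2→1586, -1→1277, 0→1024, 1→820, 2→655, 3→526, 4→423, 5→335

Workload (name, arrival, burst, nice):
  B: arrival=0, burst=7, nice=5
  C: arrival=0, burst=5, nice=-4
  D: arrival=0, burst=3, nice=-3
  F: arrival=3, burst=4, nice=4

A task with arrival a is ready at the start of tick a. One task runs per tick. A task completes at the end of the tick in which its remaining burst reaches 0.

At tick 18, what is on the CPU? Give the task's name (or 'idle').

running at tick 18 = B

t=0: vr[B=0 C=0 D=0] → run B
t=1: vr[B=1024/335 C=0 D=0] → run C
t=2: vr[B=1024/335 C=1024/2501 D=0] → run D
t=3: vr[B=1024/335 C=1024/2501 D=1024/1991 F=1024/2501] → run C
t=4: vr[B=1024/335 C=2048/2501 D=1024/1991 F=1024/2501] → run F
t=5: vr[B=1024/335 C=2048/2501 D=1024/1991 F=2994176/1057923] → run D
t=6: vr[B=1024/335 C=2048/2501 D=2048/1991 F=2994176/1057923] → run C
t=7: vr[B=1024/335 C=3072/2501 D=2048/1991 F=2994176/1057923] → run D
t=8: vr[B=1024/335 C=3072/2501 F=2994176/1057923] → run C
t=9: vr[B=1024/335 C=4096/2501 F=2994176/1057923] → run C
t=10: vr[B=1024/335 F=2994176/1057923] → run F
t=11: vr[B=1024/335 F=5555200/1057923] → run B
t=12: vr[B=2048/335 F=5555200/1057923] → run F
t=13: vr[B=2048/335 F=2705408/352641] → run B
t=14: vr[B=3072/335 F=2705408/352641] → run F
t=15: vr[B=3072/335] → run B
t=16: vr[B=4096/335] → run B
t=17: vr[B=1024/67] → run B
t=18: vr[B=6144/335] → run B
t=19: (idle)
t=20: (idle)
t=21: (idle)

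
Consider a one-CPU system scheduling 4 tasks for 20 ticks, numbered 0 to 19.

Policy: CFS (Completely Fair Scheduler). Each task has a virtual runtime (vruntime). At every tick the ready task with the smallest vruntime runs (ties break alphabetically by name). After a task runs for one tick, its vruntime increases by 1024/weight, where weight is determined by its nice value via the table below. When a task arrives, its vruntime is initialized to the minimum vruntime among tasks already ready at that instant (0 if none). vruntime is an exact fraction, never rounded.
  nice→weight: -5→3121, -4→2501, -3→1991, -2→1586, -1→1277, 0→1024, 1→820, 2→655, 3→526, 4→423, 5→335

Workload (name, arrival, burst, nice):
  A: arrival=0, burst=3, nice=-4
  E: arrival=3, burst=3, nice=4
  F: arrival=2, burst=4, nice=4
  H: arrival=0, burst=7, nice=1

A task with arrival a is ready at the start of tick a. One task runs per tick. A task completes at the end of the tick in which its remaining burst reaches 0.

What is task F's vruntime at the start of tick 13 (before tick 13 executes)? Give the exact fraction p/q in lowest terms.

t=0: vr[A=0 H=0] → run A
t=1: vr[A=1024/2501 H=0] → run H
t=2: vr[A=1024/2501 F=1024/2501 H=256/205] → run A
t=3: vr[A=2048/2501 E=1024/2501 F=1024/2501 H=256/205] → run E
t=4: vr[A=2048/2501 E=2994176/1057923 F=1024/2501 H=256/205] → run F
t=5: vr[A=2048/2501 E=2994176/1057923 F=2994176/1057923 H=256/205] → run A
t=6: vr[E=2994176/1057923 F=2994176/1057923 H=256/205] → run H
t=7: vr[E=2994176/1057923 F=2994176/1057923 H=512/205] → run H
t=8: vr[E=2994176/1057923 F=2994176/1057923 H=768/205] → run E
t=9: vr[E=5555200/1057923 F=2994176/1057923 H=768/205] → run F
t=10: vr[E=5555200/1057923 F=5555200/1057923 H=768/205] → run H
t=11: vr[E=5555200/1057923 F=5555200/1057923 H=1024/205] → run H
t=12: vr[E=5555200/1057923 F=5555200/1057923 H=256/41] → run E
t=13: vr[F=5555200/1057923 H=256/41] → run F
t=14: vr[F=2705408/352641 H=256/41] → run H
t=15: vr[F=2705408/352641 H=1536/205] → run H
t=16: vr[F=2705408/352641] → run F
t=17: (idle)
t=18: (idle)
t=19: (idle)

vruntime(F, start of tick 13) = 5555200/1057923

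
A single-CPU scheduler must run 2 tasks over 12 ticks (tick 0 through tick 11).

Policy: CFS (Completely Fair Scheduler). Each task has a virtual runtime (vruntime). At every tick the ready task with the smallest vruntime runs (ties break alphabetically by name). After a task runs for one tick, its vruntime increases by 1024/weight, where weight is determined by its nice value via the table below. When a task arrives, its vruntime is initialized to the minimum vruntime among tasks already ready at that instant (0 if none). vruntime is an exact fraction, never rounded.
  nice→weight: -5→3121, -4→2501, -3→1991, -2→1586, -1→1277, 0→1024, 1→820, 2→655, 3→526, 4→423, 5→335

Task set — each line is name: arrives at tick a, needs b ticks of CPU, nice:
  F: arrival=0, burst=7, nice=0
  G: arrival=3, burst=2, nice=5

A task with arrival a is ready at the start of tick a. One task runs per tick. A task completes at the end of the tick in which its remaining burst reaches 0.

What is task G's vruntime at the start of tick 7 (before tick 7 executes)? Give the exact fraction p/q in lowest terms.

vruntime(G, start of tick 7) = 2029/335

t=0: vr[F=0] → run F
t=1: vr[F=1] → run F
t=2: vr[F=2] → run F
t=3: vr[F=3 G=3] → run F
t=4: vr[F=4 G=3] → run G
t=5: vr[F=4 G=2029/335] → run F
t=6: vr[F=5 G=2029/335] → run F
t=7: vr[F=6 G=2029/335] → run F
t=8: vr[G=2029/335] → run G
t=9: (idle)
t=10: (idle)
t=11: (idle)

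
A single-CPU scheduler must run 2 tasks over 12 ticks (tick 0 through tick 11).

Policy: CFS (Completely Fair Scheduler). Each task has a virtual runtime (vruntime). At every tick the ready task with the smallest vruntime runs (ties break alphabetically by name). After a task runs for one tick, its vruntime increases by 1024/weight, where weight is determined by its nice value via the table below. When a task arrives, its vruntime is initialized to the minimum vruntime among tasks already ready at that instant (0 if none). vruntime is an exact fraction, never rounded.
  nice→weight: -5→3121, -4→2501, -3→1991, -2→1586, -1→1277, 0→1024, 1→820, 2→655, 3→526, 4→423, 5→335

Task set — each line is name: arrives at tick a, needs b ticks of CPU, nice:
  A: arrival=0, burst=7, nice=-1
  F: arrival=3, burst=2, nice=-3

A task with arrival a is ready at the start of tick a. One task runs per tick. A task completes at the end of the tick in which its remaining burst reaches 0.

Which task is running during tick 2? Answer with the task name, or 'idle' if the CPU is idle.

running at tick 2 = A

t=0: vr[A=0] → run A
t=1: vr[A=1024/1277] → run A
t=2: vr[A=2048/1277] → run A
t=3: vr[A=3072/1277 F=3072/1277] → run A
t=4: vr[A=4096/1277 F=3072/1277] → run F
t=5: vr[A=4096/1277 F=7424000/2542507] → run F
t=6: vr[A=4096/1277] → run A
t=7: vr[A=5120/1277] → run A
t=8: vr[A=6144/1277] → run A
t=9: (idle)
t=10: (idle)
t=11: (idle)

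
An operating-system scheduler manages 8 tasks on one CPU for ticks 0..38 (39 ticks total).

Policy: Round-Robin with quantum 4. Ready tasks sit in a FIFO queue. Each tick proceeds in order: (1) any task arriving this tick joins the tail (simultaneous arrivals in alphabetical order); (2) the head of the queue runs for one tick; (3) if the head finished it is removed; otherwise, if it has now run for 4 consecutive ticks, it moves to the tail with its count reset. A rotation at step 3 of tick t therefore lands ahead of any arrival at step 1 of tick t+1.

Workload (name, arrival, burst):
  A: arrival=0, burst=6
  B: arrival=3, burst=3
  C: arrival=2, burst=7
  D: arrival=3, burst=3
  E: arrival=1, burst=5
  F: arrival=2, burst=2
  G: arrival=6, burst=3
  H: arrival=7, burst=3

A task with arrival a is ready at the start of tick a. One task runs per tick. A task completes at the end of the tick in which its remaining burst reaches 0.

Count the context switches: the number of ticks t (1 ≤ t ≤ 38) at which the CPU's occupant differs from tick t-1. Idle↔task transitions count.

t=0: queue=[A] q_used=0 → run A
t=1: queue=[A,E] q_used=1 → run A
t=2: queue=[A,E,C,F] q_used=2 → run A
t=3: queue=[A,E,C,F,B,D] q_used=3 → run A
t=4: queue=[E,C,F,B,D,A] q_used=0 → run E
t=5: queue=[E,C,F,B,D,A] q_used=1 → run E
t=6: queue=[E,C,F,B,D,A,G] q_used=2 → run E
t=7: queue=[E,C,F,B,D,A,G,H] q_used=3 → run E
t=8: queue=[C,F,B,D,A,G,H,E] q_used=0 → run C
t=9: queue=[C,F,B,D,A,G,H,E] q_used=1 → run C
t=10: queue=[C,F,B,D,A,G,H,E] q_used=2 → run C
t=11: queue=[C,F,B,D,A,G,H,E] q_used=3 → run C
t=12: queue=[F,B,D,A,G,H,E,C] q_used=0 → run F
t=13: queue=[F,B,D,A,G,H,E,C] q_used=1 → run F
t=14: queue=[B,D,A,G,H,E,C] q_used=0 → run B
t=15: queue=[B,D,A,G,H,E,C] q_used=1 → run B
t=16: queue=[B,D,A,G,H,E,C] q_used=2 → run B
t=17: queue=[D,A,G,H,E,C] q_used=0 → run D
t=18: queue=[D,A,G,H,E,C] q_used=1 → run D
t=19: queue=[D,A,G,H,E,C] q_used=2 → run D
t=20: queue=[A,G,H,E,C] q_used=0 → run A
t=21: queue=[A,G,H,E,C] q_used=1 → run A
t=22: queue=[G,H,E,C] q_used=0 → run G
t=23: queue=[G,H,E,C] q_used=1 → run G
t=24: queue=[G,H,E,C] q_used=2 → run G
t=25: queue=[H,E,C] q_used=0 → run H
t=26: queue=[H,E,C] q_used=1 → run H
t=27: queue=[H,E,C] q_used=2 → run H
t=28: queue=[E,C] q_used=0 → run E
t=29: queue=[C] q_used=0 → run C
t=30: queue=[C] q_used=1 → run C
t=31: queue=[C] q_used=2 → run C
t=32: (idle)
t=33: (idle)
t=34: (idle)
t=35: (idle)
t=36: (idle)
t=37: (idle)
t=38: (idle)

context switches = 11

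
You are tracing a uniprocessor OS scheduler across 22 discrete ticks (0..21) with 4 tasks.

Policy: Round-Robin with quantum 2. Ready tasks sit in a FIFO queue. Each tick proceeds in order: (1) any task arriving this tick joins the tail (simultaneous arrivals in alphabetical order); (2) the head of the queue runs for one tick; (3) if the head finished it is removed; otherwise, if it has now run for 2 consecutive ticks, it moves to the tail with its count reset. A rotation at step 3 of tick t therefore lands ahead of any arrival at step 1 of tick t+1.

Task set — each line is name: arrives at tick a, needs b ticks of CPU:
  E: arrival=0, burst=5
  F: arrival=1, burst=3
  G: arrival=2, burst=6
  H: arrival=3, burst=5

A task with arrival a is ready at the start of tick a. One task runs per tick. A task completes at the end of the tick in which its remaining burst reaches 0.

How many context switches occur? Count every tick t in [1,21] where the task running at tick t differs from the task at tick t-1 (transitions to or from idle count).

t=0: queue=[E] q_used=0 → run E
t=1: queue=[E,F] q_used=1 → run E
t=2: queue=[F,E,G] q_used=0 → run F
t=3: queue=[F,E,G,H] q_used=1 → run F
t=4: queue=[E,G,H,F] q_used=0 → run E
t=5: queue=[E,G,H,F] q_used=1 → run E
t=6: queue=[G,H,F,E] q_used=0 → run G
t=7: queue=[G,H,F,E] q_used=1 → run G
t=8: queue=[H,F,E,G] q_used=0 → run H
t=9: queue=[H,F,E,G] q_used=1 → run H
t=10: queue=[F,E,G,H] q_used=0 → run F
t=11: queue=[E,G,H] q_used=0 → run E
t=12: queue=[G,H] q_used=0 → run G
t=13: queue=[G,H] q_used=1 → run G
t=14: queue=[H,G] q_used=0 → run H
t=15: queue=[H,G] q_used=1 → run H
t=16: queue=[G,H] q_used=0 → run G
t=17: queue=[G,H] q_used=1 → run G
t=18: queue=[H] q_used=0 → run H
t=19: (idle)
t=20: (idle)
t=21: (idle)

context switches = 11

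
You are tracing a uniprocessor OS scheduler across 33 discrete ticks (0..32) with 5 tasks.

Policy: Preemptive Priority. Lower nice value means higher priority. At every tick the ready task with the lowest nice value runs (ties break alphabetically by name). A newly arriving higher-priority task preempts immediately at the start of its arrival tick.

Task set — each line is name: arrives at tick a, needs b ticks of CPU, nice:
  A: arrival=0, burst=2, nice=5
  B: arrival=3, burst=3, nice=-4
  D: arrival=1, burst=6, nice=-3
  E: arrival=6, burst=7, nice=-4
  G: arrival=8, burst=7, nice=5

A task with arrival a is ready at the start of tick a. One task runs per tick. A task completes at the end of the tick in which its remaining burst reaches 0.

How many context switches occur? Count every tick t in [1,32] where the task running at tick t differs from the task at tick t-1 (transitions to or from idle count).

t=0: ready={A} → run A
t=1: ready={A,D} → run D
t=2: ready={A,D} → run D
t=3: ready={A,B,D} → run B
t=4: ready={A,B,D} → run B
t=5: ready={A,B,D} → run B
t=6: ready={A,D,E} → run E
t=7: ready={A,D,E} → run E
t=8: ready={A,D,E,G} → run E
t=9: ready={A,D,E,G} → run E
t=10: ready={A,D,E,G} → run E
t=11: ready={A,D,E,G} → run E
t=12: ready={A,D,E,G} → run E
t=13: ready={A,D,G} → run D
t=14: ready={A,D,G} → run D
t=15: ready={A,D,G} → run D
t=16: ready={A,D,G} → run D
t=17: ready={A,G} → run A
t=18: ready={G} → run G
t=19: ready={G} → run G
t=20: ready={G} → run G
t=21: ready={G} → run G
t=22: ready={G} → run G
t=23: ready={G} → run G
t=24: ready={G} → run G
t=25: (idle)
t=26: (idle)
t=27: (idle)
t=28: (idle)
t=29: (idle)
t=30: (idle)
t=31: (idle)
t=32: (idle)

context switches = 7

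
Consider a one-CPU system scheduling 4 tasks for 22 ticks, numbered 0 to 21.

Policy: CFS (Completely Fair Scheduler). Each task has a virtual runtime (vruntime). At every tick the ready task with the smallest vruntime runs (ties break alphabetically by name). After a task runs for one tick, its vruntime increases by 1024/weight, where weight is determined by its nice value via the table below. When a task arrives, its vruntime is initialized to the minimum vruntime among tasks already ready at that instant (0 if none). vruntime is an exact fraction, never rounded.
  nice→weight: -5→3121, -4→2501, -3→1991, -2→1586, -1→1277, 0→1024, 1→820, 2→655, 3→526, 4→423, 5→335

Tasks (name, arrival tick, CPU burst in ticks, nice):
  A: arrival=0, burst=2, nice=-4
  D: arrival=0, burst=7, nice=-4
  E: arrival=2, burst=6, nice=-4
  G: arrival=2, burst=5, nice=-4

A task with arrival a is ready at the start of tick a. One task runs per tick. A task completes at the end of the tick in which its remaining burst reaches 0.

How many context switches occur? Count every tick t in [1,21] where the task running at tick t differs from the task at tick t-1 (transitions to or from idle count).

t=0: vr[A=0 D=0] → run A
t=1: vr[A=1024/2501 D=0] → run D
t=2: vr[A=1024/2501 D=1024/2501 E=1024/2501 G=1024/2501] → run A
t=3: vr[D=1024/2501 E=1024/2501 G=1024/2501] → run D
t=4: vr[D=2048/2501 E=1024/2501 G=1024/2501] → run E
t=5: vr[D=2048/2501 E=2048/2501 G=1024/2501] → run G
t=6: vr[D=2048/2501 E=2048/2501 G=2048/2501] → run D
t=7: vr[D=3072/2501 E=2048/2501 G=2048/2501] → run E
t=8: vr[D=3072/2501 E=3072/2501 G=2048/2501] → run G
t=9: vr[D=3072/2501 E=3072/2501 G=3072/2501] → run D
t=10: vr[D=4096/2501 E=3072/2501 G=3072/2501] → run E
t=11: vr[D=4096/2501 E=4096/2501 G=3072/2501] → run G
t=12: vr[D=4096/2501 E=4096/2501 G=4096/2501] → run D
t=13: vr[D=5120/2501 E=4096/2501 G=4096/2501] → run E
t=14: vr[D=5120/2501 E=5120/2501 G=4096/2501] → run G
t=15: vr[D=5120/2501 E=5120/2501 G=5120/2501] → run D
t=16: vr[D=6144/2501 E=5120/2501 G=5120/2501] → run E
t=17: vr[D=6144/2501 E=6144/2501 G=5120/2501] → run G
t=18: vr[D=6144/2501 E=6144/2501] → run D
t=19: vr[E=6144/2501] → run E
t=20: (idle)
t=21: (idle)

context switches = 20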